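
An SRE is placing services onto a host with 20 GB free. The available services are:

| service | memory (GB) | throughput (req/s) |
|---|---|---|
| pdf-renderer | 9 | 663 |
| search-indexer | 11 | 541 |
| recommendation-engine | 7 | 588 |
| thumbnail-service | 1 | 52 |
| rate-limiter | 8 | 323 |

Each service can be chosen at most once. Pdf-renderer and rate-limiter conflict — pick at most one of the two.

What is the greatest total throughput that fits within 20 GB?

1303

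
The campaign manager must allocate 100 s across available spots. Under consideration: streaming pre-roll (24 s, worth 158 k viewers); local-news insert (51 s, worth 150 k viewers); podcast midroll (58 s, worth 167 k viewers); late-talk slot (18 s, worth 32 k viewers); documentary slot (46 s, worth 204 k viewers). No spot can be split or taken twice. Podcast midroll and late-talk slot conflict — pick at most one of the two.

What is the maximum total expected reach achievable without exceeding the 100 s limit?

394

Streaming pre-roll + late-talk slot + documentary slot uses 88 of the 100 s and totals 394.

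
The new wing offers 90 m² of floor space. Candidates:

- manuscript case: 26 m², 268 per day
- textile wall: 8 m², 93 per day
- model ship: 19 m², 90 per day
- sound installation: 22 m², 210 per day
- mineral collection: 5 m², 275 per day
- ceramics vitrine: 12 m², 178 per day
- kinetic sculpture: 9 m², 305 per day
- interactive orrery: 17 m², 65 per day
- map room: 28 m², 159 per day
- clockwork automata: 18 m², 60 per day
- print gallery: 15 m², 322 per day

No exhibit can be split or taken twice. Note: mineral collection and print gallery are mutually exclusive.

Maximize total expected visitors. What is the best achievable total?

1329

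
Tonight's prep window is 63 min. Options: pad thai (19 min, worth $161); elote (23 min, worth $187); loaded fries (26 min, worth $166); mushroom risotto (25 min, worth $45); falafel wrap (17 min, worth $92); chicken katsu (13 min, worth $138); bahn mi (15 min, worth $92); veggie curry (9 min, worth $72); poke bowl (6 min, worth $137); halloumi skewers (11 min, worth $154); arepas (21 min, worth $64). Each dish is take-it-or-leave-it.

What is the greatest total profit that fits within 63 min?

The ratio heuristic lands on pad thai + chicken katsu + veggie curry + poke bowl + halloumi skewers (662) but leaves 5 min idle.
Replace pad thai with elote: the trade gains 26 net, giving 688 at 62 min.
No other feasible combination exceeds 688.

688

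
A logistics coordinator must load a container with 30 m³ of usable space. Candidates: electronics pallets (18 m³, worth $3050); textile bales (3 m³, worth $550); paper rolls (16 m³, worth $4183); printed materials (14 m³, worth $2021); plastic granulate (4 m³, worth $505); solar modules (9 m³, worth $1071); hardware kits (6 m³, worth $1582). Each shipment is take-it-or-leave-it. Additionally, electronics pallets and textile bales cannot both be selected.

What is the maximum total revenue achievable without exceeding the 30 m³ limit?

Ranking by ratio (revenue/m³): hardware kits 263.67, paper rolls 261.44, textile bales 183.33.
The ratio ordering already packs tightly: textile bales + paper rolls + plastic granulate + hardware kits, 29 m³, 6820.
Every other selection either busts 30 m³ or breaks a pairing rule or fails to beat 6820.

6820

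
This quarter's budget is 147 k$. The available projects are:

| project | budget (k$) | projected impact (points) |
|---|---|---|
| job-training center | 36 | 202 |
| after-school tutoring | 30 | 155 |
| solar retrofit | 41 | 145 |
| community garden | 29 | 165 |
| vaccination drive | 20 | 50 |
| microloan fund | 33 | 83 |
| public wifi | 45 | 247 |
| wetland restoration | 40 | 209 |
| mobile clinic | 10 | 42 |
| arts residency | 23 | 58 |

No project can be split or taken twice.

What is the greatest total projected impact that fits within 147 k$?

776

Greedy by ratio would take job-training center + after-school tutoring + community garden + public wifi: 140 k$ used, total 769.
The 36 k$ tied up in job-training center is better spent on wetland restoration — total rises to 776 (144 k$).
An exhaustive check of the 1024 subsets confirms 776.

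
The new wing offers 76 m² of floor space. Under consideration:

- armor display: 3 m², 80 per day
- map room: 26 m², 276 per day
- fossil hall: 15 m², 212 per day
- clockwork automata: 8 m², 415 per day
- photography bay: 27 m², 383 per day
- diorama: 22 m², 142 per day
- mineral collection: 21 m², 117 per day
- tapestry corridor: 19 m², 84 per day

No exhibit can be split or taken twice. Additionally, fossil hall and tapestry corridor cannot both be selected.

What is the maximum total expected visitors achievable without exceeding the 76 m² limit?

Density check — clockwork automata 51.88, armor display 26.67, photography bay 14.19 are the best per m².
Filling by ratio: armor display + fossil hall + clockwork automata + photography bay + diorama for 1232, with 1 m² left unused.
Dropping armor display and diorama frees 25 m²; slotting in map room (26 m²) lifts the total to 1286 at 76 m².
Every other selection either busts 76 m² or breaks a pairing rule or fails to beat 1286.

1286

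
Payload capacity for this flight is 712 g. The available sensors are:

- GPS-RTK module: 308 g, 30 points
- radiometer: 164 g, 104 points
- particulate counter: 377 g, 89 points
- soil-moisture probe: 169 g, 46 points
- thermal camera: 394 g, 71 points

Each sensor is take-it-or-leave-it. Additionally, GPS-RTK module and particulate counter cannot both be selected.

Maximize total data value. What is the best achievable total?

By data value per g: radiometer 0.63, soil-moisture probe 0.27, particulate counter 0.24, thermal camera 0.18 lead.
Radiometer + particulate counter + soil-moisture probe uses 710 of the 712 g and totals 239.
An exhaustive check of the 32 subsets confirms 239.

239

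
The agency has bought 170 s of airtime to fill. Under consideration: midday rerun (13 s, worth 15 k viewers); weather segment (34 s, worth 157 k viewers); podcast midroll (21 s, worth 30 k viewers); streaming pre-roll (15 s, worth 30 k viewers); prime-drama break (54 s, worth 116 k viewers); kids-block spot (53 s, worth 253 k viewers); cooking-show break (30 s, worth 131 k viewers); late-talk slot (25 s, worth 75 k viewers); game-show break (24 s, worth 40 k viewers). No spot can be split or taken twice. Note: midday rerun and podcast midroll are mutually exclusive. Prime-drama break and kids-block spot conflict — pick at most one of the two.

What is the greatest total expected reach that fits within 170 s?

661

By expected reach per s: kids-block spot 4.77, weather segment 4.62, cooking-show break 4.37, late-talk slot 3.00 lead.
Best packing: midday rerun + weather segment + streaming pre-roll + kids-block spot + cooking-show break + late-talk slot — 170 s, 661 total.
Next best is weather segment + kids-block spot + cooking-show break + late-talk slot + game-show break at 656 (166 s) — short by 5.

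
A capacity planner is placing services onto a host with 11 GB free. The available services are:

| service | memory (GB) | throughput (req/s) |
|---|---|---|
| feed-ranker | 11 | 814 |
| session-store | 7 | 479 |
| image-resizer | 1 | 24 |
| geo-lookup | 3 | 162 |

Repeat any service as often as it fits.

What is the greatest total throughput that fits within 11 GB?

814

By throughput per GB: feed-ranker 74.00, session-store 68.43, geo-lookup 54.00, image-resizer 24.00 lead.
Best packing: feed-ranker — 11 GB, 814 total.
Every other selection either busts 11 GB or fails to beat 814.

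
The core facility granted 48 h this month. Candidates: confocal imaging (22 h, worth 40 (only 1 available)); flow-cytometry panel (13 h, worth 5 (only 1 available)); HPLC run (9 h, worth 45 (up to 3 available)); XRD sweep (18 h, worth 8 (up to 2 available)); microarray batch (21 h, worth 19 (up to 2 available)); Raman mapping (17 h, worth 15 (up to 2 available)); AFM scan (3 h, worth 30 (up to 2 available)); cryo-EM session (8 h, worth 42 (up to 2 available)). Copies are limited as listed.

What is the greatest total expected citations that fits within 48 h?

249

Taking the top-ratio experiments first gives 2×HPLC run + 2×AFM scan + 2×cryo-EM session for 234 (40 h).
Replace AFM scan with HPLC run: the trade gains 15 net, giving 249 at 46 h.
Nothing else within 48 h beats 249.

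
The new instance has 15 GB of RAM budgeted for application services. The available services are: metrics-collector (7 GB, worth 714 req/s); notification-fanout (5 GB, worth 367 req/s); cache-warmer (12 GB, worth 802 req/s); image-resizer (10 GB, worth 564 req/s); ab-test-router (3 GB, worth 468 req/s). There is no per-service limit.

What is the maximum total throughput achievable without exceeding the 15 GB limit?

Taking 5×ab-test-router: 15 GB used, 2340 in throughput.

2340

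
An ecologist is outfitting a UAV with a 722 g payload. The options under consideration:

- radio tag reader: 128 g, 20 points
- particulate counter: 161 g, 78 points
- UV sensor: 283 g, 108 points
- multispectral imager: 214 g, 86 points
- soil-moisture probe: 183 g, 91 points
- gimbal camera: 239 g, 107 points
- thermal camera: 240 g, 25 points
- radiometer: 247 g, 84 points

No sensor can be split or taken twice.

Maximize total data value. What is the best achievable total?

A density-first pass picks radio tag reader + particulate counter + soil-moisture probe + gimbal camera — 296 at 711 g.
Replace radio tag reader and particulate counter with UV sensor: the trade gains 10 net, giving 306 at 705 g.
The closest alternative, radio tag reader + particulate counter + soil-moisture probe + gimbal camera, reaches only 296.

306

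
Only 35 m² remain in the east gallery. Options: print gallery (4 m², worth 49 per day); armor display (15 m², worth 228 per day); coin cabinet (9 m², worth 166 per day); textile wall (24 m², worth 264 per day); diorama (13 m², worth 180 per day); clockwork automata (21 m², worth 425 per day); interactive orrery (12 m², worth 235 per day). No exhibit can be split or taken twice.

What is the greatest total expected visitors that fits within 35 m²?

660

Clockwork automata + interactive orrery uses 33 of the 35 m² and totals 660.
Next best is print gallery + coin cabinet + clockwork automata at 640 (34 m²) — short by 20.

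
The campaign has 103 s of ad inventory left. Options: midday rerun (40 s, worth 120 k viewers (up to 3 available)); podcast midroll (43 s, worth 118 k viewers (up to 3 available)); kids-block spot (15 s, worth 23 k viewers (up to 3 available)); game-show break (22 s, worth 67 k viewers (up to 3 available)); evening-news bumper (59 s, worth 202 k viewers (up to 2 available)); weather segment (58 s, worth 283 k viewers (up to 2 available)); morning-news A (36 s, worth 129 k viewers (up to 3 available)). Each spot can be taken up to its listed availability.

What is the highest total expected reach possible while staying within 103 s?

Taking the top-ratio spots first gives weather segment + morning-news A for 412 (94 s).
The 36 s tied up in morning-news A is better spent on 2×game-show break — total rises to 417 (102 s).
Nothing else within 103 s beats 417.

417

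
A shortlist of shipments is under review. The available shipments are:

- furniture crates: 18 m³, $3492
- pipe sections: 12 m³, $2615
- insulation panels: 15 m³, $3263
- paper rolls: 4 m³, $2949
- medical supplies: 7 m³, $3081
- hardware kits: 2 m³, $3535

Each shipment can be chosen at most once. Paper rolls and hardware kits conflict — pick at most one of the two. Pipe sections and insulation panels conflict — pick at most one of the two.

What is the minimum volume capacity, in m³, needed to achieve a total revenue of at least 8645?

21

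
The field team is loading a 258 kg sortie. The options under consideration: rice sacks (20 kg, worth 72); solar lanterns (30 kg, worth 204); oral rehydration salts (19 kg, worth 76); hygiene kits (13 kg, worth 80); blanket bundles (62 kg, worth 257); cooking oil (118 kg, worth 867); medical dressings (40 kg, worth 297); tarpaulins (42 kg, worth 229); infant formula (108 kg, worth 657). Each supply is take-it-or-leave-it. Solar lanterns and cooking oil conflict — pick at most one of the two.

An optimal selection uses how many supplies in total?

4

Optimal total is 1680.
One optimal bundle: oral rehydration salts + hygiene kits + cooking oil + infant formula (258 kg).
Any selection reaching 1680 contains exactly 4 supplies.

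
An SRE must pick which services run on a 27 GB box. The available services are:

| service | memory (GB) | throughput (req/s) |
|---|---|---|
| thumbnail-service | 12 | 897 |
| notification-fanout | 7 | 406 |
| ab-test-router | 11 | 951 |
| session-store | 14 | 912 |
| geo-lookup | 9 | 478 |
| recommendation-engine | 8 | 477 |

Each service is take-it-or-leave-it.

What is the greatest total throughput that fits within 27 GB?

The ratio heuristic lands on thumbnail-service + ab-test-router (1848) but leaves 4 GB idle.
The 12 GB tied up in thumbnail-service is better spent on session-store — total rises to 1863 (25 GB).
Every other selection either busts 27 GB or fails to beat 1863.

1863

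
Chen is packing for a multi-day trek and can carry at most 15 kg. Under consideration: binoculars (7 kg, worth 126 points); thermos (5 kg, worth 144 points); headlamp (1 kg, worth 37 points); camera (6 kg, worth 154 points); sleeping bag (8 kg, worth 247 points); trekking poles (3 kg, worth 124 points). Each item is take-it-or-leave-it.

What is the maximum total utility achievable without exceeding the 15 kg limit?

459

Filling by ratio: headlamp + sleeping bag + trekking poles for 408, with 3 kg left unused.
Replace sleeping bag with thermos + camera: the trade gains 51 net, giving 459 at 15 kg.
No other feasible combination exceeds 459.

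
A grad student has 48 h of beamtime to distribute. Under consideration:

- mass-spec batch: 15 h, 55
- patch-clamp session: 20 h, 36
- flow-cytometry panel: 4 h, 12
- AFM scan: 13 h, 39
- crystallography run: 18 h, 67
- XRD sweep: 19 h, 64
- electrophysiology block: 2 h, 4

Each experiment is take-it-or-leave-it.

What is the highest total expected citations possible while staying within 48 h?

165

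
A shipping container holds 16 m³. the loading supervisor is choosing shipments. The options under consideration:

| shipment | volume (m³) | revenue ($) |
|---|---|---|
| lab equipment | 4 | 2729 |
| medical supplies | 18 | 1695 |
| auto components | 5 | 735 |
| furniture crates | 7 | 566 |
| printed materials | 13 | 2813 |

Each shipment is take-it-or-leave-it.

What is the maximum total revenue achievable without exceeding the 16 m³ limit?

4030

Taking lab equipment + auto components + furniture crates: 16 m³ used, 4030 in revenue.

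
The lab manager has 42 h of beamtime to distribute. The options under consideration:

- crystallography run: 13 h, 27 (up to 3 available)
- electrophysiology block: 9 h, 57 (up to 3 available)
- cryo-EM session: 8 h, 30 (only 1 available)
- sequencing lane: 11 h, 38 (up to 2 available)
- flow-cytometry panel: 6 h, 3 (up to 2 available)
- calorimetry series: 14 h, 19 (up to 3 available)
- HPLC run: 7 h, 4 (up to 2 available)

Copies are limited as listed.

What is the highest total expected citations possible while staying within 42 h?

209

By expected citations per h: electrophysiology block 6.33, cryo-EM session 3.75, sequencing lane 3.45 lead.
Taking the top-ratio experiments first gives 3×electrophysiology block + cryo-EM session + HPLC run for 205 (42 h).
Replace cryo-EM session and HPLC run with sequencing lane: the trade gains 4 net, giving 209 at 38 h.
Nothing else within 42 h beats 209.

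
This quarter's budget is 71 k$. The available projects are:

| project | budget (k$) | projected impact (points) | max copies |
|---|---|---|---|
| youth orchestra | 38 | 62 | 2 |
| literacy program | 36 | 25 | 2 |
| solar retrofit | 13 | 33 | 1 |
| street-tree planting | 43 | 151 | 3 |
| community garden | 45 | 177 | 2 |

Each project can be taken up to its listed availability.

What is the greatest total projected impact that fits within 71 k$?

210

Solar retrofit + community garden uses 58 of the 71 k$ and totals 210.
The spare 13 k$ is too small for any remaining project, and no exchange beats 210.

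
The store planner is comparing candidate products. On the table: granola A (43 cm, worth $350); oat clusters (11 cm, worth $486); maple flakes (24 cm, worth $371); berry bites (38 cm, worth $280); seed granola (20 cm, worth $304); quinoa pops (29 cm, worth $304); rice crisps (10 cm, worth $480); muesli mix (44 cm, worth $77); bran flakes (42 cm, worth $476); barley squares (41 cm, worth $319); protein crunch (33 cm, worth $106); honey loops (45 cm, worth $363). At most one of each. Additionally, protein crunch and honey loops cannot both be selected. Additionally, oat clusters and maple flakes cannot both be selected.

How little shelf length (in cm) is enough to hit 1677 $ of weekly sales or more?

Look for the lowest-shelf combination reaching 1677.
Taking oat clusters + seed granola + rice crisps + bran flakes gives 1746 (≥ 1677) for 83 cm.
Any bundle with less than 83 cm falls short of 1677.

83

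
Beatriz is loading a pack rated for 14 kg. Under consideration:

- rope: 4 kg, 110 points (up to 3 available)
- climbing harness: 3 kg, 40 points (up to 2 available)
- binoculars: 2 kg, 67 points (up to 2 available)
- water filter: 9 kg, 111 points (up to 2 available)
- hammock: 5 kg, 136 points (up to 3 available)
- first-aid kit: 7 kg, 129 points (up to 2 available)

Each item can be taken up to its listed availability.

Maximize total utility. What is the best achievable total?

Ranking by ratio (utility/kg): binoculars 33.50, rope 27.50, hammock 27.20, first-aid kit 18.43.
A density-first pass picks 2×rope + 2×binoculars — 354 at 12 kg.
The 8 kg tied up in 2×rope is better spent on 2×hammock — total rises to 406 (14 kg).
Every other selection either busts 14 kg or exceeds an availability limit or fails to beat 406.

406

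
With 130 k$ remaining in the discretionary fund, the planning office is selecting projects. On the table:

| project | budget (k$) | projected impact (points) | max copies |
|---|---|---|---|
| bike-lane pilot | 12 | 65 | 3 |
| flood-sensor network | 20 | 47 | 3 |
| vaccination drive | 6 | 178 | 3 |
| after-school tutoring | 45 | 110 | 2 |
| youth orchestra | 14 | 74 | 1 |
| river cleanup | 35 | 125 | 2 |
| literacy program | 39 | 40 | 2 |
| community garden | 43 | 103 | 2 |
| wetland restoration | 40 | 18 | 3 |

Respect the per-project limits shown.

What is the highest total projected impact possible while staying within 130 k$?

988

Taking the top-ratio projects first gives 3×bike-lane pilot + flood-sensor network + 3×vaccination drive + youth orchestra + river cleanup for 975 (123 k$).
Replace bike-lane pilot and flood-sensor network with river cleanup: the trade gains 13 net, giving 988 at 126 k$.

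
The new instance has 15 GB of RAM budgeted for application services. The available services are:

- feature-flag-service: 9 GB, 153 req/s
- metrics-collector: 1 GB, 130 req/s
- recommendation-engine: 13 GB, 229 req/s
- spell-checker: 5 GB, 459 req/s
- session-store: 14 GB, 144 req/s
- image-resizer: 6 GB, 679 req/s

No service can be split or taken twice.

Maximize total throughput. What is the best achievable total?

Best packing: metrics-collector + spell-checker + image-resizer — 12 GB, 1268 total.
No other feasible combination exceeds 1268.

1268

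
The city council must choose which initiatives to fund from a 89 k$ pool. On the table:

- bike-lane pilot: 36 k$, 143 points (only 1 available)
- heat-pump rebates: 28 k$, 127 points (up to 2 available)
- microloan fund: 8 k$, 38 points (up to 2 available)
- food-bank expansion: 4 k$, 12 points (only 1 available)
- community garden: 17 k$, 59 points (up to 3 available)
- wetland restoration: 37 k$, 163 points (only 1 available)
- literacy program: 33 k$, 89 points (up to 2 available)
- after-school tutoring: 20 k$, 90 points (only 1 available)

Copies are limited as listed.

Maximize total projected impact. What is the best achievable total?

394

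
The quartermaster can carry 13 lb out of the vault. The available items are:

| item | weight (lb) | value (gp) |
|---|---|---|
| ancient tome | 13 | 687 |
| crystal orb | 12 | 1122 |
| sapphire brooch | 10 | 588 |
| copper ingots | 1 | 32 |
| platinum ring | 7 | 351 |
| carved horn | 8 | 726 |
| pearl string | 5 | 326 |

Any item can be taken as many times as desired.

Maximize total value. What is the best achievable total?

Best packing: crystal orb + copper ingots — 13 lb, 1154 total.

1154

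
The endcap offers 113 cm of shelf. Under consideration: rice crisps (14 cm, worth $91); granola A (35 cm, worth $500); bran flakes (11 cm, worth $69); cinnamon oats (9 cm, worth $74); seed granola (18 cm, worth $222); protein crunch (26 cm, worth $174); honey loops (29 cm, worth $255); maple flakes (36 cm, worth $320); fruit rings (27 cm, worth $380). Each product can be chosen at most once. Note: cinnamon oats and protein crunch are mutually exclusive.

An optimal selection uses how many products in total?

The maximum weekly sales within 113 cm is 1357.
granola A + seed granola + honey loops + fruit rings hits 1357 at 109 cm.
Any selection reaching 1357 contains exactly 4 products.

4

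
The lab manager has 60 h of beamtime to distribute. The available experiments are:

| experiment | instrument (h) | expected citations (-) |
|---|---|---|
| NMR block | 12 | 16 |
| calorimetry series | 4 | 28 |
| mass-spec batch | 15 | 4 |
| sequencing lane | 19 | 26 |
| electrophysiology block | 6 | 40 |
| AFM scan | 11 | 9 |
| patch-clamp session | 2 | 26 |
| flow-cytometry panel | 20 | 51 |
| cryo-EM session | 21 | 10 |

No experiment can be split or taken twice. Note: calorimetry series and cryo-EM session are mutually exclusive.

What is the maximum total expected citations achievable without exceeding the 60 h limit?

171

The ratio ordering already packs tightly: calorimetry series + sequencing lane + electrophysiology block + patch-clamp session + flow-cytometry panel, 51 h, 171.
The spare 9 h is too small for any remaining experiment, and no feasible exchange beats 171.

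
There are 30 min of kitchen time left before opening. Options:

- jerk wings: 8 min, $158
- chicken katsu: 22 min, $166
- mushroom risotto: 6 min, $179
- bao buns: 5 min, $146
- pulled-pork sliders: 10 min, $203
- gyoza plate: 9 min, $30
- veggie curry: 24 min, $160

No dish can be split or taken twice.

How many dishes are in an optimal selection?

4

Optimal total is 686.
One optimal bundle: jerk wings + mushroom risotto + bao buns + pulled-pork sliders (29 min).
All optima have 4 dishes.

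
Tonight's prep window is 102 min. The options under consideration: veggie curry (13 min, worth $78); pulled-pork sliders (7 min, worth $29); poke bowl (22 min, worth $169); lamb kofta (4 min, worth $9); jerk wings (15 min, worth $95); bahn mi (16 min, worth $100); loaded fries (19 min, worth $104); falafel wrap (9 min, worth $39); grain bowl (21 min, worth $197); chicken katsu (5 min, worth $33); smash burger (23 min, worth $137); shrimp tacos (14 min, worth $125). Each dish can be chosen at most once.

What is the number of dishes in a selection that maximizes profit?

6

Optimal total is 764.
One optimal bundle: veggie curry + poke bowl + jerk wings + bahn mi + grain bowl + shrimp tacos (101 min).
Every optimal selection uses 6 dishes.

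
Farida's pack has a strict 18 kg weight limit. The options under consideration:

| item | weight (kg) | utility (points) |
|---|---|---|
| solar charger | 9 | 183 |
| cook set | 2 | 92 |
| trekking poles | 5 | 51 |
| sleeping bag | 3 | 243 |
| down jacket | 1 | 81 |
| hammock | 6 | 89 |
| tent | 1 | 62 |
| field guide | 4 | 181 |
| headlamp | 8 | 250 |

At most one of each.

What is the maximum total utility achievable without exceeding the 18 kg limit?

Filling by ratio: cook set + sleeping bag + down jacket + hammock + tent + field guide for 748, with 1 kg left unused.
Replace hammock and tent with headlamp: the trade gains 99 net, giving 847 at 18 kg.

847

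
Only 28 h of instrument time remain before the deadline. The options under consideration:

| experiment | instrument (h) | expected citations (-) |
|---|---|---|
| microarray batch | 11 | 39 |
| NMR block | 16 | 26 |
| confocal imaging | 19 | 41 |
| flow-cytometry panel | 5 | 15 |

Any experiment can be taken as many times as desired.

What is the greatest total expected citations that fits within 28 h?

Taking 2×microarray batch + flow-cytometry panel: 27 h used, 93 in expected citations.
Nothing else within 28 h beats 93.

93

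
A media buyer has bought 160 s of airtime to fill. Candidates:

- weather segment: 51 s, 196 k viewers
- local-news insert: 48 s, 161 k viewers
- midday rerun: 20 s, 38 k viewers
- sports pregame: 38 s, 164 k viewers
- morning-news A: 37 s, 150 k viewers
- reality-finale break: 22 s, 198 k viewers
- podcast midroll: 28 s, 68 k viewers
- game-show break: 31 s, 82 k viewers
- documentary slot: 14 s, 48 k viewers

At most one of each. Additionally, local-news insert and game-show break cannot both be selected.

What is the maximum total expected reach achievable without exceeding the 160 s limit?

Ranking by ratio (expected reach/s): reality-finale break 9.00, sports pregame 4.32, morning-news A 4.05.
Greedy by ratio would take weather segment + sports pregame + morning-news A + reality-finale break: 148 s used, total 708.
Dropping weather segment frees 51 s; slotting in local-news insert + documentary slot (62 s) lifts the total to 721 at 159 s.
That's the maximum — no feasible swap from here does better than 721.

721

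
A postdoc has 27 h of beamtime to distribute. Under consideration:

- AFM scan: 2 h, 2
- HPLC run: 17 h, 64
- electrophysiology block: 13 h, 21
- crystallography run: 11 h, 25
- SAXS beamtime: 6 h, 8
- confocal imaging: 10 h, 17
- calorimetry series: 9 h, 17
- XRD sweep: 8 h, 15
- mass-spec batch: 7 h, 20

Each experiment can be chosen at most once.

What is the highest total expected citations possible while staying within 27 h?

86

Ranking by ratio (expected citations/h): HPLC run 3.76, mass-spec batch 2.86, crystallography run 2.27.
AFM scan + HPLC run + mass-spec batch uses 26 of the 27 h and totals 86.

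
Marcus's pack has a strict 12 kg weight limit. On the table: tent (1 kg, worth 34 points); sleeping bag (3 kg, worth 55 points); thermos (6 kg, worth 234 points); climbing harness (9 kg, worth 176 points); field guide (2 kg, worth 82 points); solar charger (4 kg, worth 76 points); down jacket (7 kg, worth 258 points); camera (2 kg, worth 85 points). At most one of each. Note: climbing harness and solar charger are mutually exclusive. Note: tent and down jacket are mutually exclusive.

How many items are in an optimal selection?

4

The maximum utility within 12 kg is 435.
For example tent + thermos + field guide + camera achieves it, using 11 kg.
Every optimal selection uses 4 items.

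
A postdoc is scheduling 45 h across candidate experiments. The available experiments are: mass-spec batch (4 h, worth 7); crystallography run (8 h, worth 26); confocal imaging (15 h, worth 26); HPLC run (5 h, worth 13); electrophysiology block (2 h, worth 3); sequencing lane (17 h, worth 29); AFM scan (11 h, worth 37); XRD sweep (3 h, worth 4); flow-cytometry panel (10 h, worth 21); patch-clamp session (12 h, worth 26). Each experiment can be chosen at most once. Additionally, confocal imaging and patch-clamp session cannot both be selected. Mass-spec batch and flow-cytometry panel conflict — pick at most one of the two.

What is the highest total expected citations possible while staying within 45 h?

116

Density check — AFM scan 3.36, crystallography run 3.25, HPLC run 2.60 are the best per h.
Mass-spec batch + crystallography run + HPLC run + electrophysiology block + AFM scan + XRD sweep + patch-clamp session uses 45 of the 45 h and totals 116.
Runner-up crystallography run + AFM scan + XRD sweep + flow-cytometry panel + patch-clamp session tops out at 114.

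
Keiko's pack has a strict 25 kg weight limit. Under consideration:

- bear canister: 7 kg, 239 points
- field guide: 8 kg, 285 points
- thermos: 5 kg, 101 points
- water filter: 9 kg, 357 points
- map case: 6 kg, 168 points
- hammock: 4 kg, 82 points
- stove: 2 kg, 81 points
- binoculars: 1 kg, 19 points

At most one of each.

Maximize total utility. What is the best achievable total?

900

Taking the top-ratio items first gives field guide + water filter + map case + stove for 891 (25 kg).
Dropping map case and stove frees 8 kg; slotting in bear canister + binoculars (8 kg) lifts the total to 900 at 25 kg.
Next best is field guide + water filter + map case + stove at 891 (25 kg) — short by 9.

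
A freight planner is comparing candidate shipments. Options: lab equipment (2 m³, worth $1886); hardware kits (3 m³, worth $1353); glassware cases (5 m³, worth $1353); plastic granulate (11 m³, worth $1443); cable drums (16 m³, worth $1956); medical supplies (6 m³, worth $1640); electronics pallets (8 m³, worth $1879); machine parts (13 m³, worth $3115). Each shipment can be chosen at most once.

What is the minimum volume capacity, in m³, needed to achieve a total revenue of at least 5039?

Look for the lowest-volume combination reaching 5039.
lab equipment + hardware kits + electronics pallets: 5118 revenue at 13 m³.
No combination under 13 m³ hits 5039.

13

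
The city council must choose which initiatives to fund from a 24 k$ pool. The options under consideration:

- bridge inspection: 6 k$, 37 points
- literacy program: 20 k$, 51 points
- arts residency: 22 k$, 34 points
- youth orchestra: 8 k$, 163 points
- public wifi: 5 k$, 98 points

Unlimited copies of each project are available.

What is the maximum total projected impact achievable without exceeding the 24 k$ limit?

489

Best packing: 3×youth orchestra — 24 k$, 489 total.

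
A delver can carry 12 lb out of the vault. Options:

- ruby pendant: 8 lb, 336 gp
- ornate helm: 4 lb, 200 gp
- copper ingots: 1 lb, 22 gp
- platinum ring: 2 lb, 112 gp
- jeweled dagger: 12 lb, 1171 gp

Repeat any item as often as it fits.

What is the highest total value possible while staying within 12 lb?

1171

Ranking by ratio (value/lb): jeweled dagger 97.58, platinum ring 56.00, ornate helm 50.00.
The ratio ordering already packs tightly: jeweled dagger, 12 lb, 1171.
Every other selection either busts 12 lb or fails to beat 1171.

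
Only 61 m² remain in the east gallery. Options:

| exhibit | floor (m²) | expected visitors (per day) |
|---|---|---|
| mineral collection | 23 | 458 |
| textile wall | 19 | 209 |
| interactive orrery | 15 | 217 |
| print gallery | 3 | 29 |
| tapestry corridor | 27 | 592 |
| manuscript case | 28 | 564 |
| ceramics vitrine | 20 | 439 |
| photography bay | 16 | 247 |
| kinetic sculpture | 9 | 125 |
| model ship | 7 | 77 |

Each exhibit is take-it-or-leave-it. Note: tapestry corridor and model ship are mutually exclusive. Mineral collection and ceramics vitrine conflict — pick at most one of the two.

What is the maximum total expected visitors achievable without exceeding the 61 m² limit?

By expected visitors per m²: ceramics vitrine 21.95, tapestry corridor 21.93, manuscript case 20.14 lead.
Print gallery + tapestry corridor + manuscript case uses 58 of the 61 m² and totals 1185.
Print gallery + tapestry corridor + ceramics vitrine + kinetic sculpture (59 m²) also reaches 1185 — a tie, but nothing goes higher.

1185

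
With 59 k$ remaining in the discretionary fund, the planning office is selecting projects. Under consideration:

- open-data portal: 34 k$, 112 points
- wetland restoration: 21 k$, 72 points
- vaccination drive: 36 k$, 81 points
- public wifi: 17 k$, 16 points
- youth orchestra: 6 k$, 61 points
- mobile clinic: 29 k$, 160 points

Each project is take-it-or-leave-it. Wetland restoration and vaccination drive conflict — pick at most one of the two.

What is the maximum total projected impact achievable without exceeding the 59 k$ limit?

By projected impact per k$: youth orchestra 10.17, mobile clinic 5.52, wetland restoration 3.43 lead.
Best packing: wetland restoration + youth orchestra + mobile clinic — 56 k$, 293 total.

293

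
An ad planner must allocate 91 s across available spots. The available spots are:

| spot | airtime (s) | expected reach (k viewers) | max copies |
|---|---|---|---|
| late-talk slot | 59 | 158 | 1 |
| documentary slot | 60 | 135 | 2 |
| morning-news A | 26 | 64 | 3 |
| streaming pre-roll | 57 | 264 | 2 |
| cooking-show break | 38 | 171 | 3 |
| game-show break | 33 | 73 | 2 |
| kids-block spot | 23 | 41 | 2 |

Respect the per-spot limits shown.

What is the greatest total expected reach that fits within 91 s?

Greedy by ratio would take morning-news A + streaming pre-roll: 83 s used, total 328.
Replace morning-news A and streaming pre-roll with 2×cooking-show break: the trade gains 14 net, giving 342 at 76 s.

342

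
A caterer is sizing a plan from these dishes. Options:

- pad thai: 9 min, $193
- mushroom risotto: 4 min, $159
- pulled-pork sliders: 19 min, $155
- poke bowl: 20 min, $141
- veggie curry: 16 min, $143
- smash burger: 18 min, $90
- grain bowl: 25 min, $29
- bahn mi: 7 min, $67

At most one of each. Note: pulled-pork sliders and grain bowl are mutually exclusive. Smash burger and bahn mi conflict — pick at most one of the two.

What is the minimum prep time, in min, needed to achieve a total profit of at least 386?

20

Need the lightest bundle worth ≥ 386.
pad thai + mushroom risotto + bahn mi: 419 profit at 20 min.
Below 20 min the best achievable stays under 386.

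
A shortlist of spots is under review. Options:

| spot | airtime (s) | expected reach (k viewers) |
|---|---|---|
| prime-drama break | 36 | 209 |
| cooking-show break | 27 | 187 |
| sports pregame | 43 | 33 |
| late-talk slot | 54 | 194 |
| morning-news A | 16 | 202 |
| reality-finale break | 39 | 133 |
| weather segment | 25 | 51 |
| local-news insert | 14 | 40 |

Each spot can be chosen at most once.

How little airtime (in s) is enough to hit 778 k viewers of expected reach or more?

133

Look for the lowest-airtime combination reaching 778.
prime-drama break + cooking-show break + late-talk slot + morning-news A: 792 expected reach at 133 s.
Any bundle with less than 133 s falls short of 778.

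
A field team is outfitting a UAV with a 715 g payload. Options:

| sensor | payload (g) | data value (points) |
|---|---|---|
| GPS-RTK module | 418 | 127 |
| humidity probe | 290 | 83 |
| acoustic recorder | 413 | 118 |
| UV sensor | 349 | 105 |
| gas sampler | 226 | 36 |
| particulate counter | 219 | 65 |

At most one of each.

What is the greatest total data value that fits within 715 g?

210

The ratio heuristic lands on GPS-RTK module + particulate counter (192) but leaves 78 g idle.
The 219 g tied up in particulate counter is better spent on humidity probe — total rises to 210 (708 g).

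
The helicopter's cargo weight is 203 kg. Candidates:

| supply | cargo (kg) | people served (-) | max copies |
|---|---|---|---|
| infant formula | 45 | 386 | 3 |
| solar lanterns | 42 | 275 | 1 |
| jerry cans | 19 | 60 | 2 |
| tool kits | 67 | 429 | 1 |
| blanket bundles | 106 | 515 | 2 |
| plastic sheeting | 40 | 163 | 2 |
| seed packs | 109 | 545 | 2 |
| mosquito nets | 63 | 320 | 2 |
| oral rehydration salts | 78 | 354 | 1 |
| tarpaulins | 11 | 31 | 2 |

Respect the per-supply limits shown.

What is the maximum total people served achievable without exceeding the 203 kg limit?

Taking the top-ratio supplies first gives 3×infant formula + solar lanterns + jerry cans for 1493 (196 kg).
Replace solar lanterns and jerry cans with tool kits: the trade gains 94 net, giving 1587 at 202 kg.

1587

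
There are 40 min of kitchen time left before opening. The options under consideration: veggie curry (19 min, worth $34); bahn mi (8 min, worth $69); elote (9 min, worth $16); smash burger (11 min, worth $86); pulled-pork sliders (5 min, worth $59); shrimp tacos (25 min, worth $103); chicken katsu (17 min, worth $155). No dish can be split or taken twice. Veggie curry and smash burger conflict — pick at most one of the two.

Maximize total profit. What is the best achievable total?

Ranking by ratio (profit/min): pulled-pork sliders 11.80, chicken katsu 9.12, bahn mi 8.62.
The ratio heuristic lands on bahn mi + elote + pulled-pork sliders + chicken katsu (299) but leaves 1 min idle.
The 14 min tied up in elote and pulled-pork sliders is better spent on smash burger — total rises to 310 (36 min).
An exhaustive check of the 128 subsets confirms 310.

310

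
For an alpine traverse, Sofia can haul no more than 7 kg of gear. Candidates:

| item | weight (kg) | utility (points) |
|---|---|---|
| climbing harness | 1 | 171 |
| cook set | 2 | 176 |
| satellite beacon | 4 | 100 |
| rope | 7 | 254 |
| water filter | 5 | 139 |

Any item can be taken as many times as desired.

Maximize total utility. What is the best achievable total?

1197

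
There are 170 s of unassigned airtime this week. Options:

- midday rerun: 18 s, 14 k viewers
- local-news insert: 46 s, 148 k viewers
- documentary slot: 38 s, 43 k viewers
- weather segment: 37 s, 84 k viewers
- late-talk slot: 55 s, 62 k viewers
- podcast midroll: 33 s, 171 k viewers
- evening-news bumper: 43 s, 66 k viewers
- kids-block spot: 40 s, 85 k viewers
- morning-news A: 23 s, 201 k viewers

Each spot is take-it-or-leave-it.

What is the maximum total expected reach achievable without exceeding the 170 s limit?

By expected reach per s: morning-news A 8.74, podcast midroll 5.18, local-news insert 3.22 lead.
The ratio heuristic lands on midday rerun + local-news insert + weather segment + podcast midroll + morning-news A (618) but leaves 13 s idle.
Dropping weather segment frees 37 s; slotting in kids-block spot (40 s) lifts the total to 619 at 160 s.
The spare 10 s is too small for any remaining spot, and no exchange beats 619.

619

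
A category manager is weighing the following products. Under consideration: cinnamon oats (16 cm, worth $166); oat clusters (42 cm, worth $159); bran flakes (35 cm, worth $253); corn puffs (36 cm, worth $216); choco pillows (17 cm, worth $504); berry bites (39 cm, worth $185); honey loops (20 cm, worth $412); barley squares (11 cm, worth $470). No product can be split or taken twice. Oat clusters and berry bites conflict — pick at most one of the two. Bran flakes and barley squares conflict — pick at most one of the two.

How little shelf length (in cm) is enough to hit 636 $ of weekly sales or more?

Need the lightest bundle worth ≥ 636.
cinnamon oats + barley squares reaches 636 using 27 cm.
Any bundle with less than 27 cm falls short of 636.

27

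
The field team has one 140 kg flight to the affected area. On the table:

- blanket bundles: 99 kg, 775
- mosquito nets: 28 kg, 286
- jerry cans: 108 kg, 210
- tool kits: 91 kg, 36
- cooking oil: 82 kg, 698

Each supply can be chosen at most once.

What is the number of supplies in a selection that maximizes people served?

2

The maximum people served within 140 kg is 1061.
One optimal bundle: blanket bundles + mosquito nets (127 kg).
Any selection reaching 1061 contains exactly 2 supplies.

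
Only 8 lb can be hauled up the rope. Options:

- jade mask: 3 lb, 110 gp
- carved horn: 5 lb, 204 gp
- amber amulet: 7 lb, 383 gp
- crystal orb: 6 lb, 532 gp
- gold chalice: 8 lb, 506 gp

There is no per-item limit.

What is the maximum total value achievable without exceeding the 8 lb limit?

Best packing: crystal orb — 6 lb, 532 total.
That's the maximum — no swap from here does better than 532.

532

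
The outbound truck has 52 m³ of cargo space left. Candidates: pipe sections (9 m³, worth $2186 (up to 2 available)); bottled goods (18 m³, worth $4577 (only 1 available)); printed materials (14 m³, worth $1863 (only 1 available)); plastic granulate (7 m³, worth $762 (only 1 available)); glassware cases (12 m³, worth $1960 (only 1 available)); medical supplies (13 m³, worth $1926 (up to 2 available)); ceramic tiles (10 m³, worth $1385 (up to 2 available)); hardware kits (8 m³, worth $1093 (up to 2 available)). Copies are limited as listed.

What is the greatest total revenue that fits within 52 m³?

Density check — bottled goods 254.28, pipe sections 242.89, glassware cases 163.33 are the best per m³.
Greedy by ratio would take 2×pipe sections + bottled goods + glassware cases: 48 m³ used, total 10909.
The 12 m³ tied up in glassware cases is better spent on 2×hardware kits — total rises to 11135 (52 m³).

11135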